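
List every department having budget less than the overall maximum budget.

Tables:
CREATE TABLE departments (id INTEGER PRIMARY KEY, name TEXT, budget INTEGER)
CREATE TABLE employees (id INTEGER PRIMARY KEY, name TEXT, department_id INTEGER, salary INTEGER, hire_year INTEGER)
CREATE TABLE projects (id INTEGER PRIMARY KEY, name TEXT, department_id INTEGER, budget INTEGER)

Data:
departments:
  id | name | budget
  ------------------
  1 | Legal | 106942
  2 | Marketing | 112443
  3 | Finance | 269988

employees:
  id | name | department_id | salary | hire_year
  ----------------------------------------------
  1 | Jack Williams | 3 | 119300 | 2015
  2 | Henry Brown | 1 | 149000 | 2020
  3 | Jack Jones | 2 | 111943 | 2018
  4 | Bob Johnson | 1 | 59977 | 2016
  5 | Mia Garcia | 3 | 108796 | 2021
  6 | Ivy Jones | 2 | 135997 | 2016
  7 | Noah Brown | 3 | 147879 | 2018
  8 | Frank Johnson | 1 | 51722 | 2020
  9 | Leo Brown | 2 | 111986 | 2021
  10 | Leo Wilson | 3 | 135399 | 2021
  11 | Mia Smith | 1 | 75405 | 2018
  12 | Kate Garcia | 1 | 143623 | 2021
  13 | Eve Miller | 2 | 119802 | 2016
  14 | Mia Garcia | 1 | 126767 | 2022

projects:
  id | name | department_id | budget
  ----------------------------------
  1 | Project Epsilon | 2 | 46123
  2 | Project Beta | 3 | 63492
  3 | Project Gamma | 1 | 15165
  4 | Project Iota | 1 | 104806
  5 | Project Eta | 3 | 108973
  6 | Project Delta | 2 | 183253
SELECT name, budget FROM departments WHERE budget < (SELECT MAX(budget) FROM departments)

Execution result:
name | budget
Legal | 106942
Marketing | 112443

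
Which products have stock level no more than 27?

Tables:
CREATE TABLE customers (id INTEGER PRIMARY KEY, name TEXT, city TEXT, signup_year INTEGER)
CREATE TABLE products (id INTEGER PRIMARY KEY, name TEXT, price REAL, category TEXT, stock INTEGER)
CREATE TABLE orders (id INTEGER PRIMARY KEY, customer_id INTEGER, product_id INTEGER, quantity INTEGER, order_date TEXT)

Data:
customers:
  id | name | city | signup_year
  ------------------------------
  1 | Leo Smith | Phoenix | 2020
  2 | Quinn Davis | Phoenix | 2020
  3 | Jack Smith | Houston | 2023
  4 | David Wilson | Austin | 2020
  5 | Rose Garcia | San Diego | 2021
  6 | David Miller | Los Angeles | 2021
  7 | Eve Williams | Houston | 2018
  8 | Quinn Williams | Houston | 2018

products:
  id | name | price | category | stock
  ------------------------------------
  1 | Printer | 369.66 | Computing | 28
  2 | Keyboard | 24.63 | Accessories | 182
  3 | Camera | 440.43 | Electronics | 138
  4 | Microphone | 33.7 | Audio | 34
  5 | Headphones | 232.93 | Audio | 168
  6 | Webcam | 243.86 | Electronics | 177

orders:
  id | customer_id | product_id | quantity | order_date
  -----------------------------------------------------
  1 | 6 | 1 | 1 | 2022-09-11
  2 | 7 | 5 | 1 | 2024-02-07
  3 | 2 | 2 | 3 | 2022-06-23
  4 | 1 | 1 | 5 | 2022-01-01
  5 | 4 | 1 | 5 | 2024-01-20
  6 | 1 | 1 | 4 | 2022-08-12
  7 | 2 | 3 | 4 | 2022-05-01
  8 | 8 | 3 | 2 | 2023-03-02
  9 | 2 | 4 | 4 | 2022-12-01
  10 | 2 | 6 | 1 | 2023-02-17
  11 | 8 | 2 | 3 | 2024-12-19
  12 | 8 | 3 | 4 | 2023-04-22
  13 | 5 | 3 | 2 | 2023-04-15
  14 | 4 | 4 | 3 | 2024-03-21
SELECT name, stock FROM products WHERE stock <= 27

Execution result:
(no rows)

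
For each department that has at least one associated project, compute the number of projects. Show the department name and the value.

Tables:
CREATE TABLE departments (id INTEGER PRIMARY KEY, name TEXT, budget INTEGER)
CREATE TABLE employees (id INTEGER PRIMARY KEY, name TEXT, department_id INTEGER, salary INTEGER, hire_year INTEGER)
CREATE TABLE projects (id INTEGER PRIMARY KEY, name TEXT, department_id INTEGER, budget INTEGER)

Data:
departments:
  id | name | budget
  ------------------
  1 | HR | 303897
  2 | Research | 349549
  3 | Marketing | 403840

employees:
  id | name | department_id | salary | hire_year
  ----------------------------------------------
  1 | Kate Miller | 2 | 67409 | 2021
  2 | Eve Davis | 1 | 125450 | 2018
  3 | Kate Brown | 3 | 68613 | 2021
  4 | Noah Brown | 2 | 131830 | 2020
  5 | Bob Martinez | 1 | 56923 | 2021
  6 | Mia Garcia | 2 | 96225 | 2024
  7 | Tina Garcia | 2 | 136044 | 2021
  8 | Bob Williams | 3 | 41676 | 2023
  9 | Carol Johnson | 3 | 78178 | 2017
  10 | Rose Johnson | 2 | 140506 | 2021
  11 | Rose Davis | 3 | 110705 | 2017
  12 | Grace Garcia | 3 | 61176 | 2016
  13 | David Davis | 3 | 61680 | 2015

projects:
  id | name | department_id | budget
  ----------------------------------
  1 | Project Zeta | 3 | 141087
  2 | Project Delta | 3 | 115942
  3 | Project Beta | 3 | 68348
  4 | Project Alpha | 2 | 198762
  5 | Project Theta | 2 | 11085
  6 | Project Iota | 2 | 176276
SELECT p.name, COUNT(*) AS n FROM projects c JOIN departments p ON c.department_id = p.id GROUP BY p.id, p.name

Execution result:
name | n
Research | 3
Marketing | 3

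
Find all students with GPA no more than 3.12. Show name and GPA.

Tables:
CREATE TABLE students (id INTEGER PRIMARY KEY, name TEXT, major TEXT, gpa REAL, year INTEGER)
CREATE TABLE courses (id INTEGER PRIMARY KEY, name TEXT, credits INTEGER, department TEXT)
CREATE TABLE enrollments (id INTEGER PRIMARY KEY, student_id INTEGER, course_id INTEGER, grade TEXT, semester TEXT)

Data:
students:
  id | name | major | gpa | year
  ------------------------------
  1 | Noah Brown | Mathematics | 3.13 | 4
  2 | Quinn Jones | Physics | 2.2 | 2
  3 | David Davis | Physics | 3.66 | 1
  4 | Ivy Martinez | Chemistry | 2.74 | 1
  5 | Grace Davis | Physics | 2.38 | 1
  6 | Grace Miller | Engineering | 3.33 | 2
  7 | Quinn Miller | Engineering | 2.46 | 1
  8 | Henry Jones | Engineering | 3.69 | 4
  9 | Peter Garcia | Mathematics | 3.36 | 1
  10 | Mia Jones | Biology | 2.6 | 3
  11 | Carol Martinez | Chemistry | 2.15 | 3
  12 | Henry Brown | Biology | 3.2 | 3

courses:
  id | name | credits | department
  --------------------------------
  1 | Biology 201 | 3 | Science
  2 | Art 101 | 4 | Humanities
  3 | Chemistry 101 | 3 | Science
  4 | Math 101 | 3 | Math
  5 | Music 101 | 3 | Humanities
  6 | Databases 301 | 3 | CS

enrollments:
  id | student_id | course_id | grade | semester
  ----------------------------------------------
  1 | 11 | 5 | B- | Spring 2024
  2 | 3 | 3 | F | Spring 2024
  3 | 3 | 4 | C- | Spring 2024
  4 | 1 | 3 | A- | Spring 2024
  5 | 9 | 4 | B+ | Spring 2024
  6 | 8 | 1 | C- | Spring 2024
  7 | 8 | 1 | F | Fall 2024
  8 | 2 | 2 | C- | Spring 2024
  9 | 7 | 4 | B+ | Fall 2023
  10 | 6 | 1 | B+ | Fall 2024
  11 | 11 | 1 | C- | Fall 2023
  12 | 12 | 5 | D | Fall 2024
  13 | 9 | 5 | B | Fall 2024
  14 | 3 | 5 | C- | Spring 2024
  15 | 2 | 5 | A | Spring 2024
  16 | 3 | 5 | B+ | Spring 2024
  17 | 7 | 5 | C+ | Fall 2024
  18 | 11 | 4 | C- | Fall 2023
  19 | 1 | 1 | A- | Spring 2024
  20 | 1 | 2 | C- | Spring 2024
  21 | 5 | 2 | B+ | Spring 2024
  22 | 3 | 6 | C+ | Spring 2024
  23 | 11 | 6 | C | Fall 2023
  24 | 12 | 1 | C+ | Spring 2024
SELECT name, gpa FROM students WHERE gpa <= 3.12

Execution result:
name | gpa
Quinn Jones | 2.20
Ivy Martinez | 2.74
Grace Davis | 2.38
Quinn Miller | 2.46
Mia Jones | 2.60
Carol Martinez | 2.15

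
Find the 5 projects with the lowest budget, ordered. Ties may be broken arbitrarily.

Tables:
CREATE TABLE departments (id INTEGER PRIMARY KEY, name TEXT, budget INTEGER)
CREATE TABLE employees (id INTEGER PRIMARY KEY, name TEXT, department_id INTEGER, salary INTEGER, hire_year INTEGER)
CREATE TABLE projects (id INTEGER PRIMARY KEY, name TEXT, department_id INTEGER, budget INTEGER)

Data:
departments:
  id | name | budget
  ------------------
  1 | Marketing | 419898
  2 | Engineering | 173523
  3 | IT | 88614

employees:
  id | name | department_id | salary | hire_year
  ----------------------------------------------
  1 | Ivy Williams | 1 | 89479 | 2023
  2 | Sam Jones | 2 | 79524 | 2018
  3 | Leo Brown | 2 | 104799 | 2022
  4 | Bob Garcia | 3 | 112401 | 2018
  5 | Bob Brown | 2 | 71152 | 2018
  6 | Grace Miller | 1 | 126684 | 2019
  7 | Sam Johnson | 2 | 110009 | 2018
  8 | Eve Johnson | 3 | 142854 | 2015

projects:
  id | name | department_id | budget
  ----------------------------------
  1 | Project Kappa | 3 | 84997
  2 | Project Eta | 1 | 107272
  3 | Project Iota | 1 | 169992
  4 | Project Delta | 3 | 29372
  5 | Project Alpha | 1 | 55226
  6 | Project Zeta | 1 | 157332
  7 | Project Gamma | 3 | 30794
SELECT name, budget FROM projects ORDER BY budget ASC LIMIT 5

Execution result:
name | budget
Project Delta | 29372
Project Gamma | 30794
Project Alpha | 55226
Project Kappa | 84997
Project Eta | 107272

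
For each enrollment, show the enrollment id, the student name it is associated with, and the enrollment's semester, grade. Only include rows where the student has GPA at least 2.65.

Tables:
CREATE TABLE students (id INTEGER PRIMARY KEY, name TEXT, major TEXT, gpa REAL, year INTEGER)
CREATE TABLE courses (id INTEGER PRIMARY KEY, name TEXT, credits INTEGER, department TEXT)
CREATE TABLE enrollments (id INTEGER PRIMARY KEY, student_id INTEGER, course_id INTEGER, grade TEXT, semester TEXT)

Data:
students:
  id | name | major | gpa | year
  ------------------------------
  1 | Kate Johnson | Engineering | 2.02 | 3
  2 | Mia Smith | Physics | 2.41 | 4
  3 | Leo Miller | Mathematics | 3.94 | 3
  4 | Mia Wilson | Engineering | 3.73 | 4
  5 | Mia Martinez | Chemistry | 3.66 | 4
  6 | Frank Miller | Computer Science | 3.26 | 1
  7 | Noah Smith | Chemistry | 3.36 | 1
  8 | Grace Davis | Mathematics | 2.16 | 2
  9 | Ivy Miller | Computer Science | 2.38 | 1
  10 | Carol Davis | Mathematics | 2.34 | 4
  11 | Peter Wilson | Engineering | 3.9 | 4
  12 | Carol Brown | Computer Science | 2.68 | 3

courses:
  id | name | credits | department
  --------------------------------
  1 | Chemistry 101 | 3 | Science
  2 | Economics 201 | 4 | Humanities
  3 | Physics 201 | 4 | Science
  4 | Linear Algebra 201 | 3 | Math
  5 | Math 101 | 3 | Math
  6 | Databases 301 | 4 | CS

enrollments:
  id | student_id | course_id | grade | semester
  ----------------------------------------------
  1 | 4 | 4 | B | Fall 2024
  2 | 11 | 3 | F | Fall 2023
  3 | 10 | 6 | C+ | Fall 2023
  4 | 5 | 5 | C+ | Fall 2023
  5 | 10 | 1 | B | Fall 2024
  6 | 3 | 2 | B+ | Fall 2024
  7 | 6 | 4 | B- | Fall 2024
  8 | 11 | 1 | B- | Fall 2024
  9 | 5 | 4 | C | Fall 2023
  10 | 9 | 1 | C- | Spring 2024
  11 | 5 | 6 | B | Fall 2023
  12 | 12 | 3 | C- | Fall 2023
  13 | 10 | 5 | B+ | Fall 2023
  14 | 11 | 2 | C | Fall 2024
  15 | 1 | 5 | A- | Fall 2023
SELECT c.id, p.name AS student, c.semester, c.grade FROM enrollments c JOIN students p ON c.student_id = p.id WHERE p.gpa >= 2.65

Execution result:
id | student | semester | grade
1 | Mia Wilson | Fall 2024 | B
2 | Peter Wilson | Fall 2023 | F
4 | Mia Martinez | Fall 2023 | C+
6 | Leo Miller | Fall 2024 | B+
7 | Frank Miller | Fall 2024 | B-
8 | Peter Wilson | Fall 2024 | B-
9 | Mia Martinez | Fall 2023 | C
11 | Mia Martinez | Fall 2023 | B
12 | Carol Brown | Fall 2023 | C-
14 | Peter Wilson | Fall 2024 | C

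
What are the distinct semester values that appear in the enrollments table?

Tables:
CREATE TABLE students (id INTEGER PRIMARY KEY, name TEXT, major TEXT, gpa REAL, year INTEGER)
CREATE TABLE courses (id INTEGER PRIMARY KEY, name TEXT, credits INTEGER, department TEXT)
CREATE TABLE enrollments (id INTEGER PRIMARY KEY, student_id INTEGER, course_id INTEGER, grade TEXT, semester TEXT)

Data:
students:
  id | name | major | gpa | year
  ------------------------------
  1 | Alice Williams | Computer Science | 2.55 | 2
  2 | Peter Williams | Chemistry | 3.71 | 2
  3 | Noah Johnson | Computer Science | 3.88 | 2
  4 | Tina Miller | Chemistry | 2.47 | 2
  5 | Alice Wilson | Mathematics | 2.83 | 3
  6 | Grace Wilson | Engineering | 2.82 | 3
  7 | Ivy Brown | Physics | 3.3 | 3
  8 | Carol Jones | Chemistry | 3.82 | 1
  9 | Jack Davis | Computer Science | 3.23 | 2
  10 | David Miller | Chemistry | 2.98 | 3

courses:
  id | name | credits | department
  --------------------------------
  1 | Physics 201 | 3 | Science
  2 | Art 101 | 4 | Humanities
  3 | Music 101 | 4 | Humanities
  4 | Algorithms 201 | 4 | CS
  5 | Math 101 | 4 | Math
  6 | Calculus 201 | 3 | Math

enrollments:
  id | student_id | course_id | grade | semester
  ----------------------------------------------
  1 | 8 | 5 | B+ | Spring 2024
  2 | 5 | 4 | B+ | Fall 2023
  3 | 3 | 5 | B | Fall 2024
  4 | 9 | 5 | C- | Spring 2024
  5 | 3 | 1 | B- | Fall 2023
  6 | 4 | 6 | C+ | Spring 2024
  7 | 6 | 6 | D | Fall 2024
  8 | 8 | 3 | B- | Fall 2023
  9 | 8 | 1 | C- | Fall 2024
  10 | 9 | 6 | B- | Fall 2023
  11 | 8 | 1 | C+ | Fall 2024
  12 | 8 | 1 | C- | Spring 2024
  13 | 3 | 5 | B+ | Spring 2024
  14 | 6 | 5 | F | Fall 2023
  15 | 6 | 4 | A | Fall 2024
SELECT DISTINCT semester FROM enrollments

Execution result:
semester
Spring 2024
Fall 2023
Fall 2024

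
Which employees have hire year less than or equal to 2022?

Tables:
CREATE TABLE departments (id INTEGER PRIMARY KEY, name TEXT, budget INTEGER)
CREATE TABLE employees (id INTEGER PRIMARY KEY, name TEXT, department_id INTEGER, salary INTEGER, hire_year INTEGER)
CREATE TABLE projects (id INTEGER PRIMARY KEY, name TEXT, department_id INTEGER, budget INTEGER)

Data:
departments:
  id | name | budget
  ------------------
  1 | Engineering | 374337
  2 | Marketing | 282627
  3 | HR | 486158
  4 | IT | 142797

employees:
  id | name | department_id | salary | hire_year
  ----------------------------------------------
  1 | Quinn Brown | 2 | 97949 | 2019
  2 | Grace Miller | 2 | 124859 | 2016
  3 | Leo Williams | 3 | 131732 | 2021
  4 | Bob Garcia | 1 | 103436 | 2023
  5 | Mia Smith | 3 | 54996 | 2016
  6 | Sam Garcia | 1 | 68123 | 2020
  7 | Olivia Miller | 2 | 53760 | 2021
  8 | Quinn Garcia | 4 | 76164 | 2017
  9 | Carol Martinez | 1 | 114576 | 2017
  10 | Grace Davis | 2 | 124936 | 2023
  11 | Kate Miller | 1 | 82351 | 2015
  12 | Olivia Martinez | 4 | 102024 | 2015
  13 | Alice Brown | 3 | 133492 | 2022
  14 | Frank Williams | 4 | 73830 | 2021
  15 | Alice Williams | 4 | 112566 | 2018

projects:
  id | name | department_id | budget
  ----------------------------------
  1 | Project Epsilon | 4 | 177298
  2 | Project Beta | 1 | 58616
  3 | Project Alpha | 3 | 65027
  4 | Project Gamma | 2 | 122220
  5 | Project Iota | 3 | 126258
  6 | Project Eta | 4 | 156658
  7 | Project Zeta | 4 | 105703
SELECT name, hire_year FROM employees WHERE hire_year <= 2022

Execution result:
name | hire_year
Quinn Brown | 2019
Grace Miller | 2016
Leo Williams | 2021
Mia Smith | 2016
Sam Garcia | 2020
Olivia Miller | 2021
Quinn Garcia | 2017
Carol Martinez | 2017
Kate Miller | 2015
Olivia Martinez | 2015
Alice Brown | 2022
Frank Williams | 2021
Alice Williams | 2018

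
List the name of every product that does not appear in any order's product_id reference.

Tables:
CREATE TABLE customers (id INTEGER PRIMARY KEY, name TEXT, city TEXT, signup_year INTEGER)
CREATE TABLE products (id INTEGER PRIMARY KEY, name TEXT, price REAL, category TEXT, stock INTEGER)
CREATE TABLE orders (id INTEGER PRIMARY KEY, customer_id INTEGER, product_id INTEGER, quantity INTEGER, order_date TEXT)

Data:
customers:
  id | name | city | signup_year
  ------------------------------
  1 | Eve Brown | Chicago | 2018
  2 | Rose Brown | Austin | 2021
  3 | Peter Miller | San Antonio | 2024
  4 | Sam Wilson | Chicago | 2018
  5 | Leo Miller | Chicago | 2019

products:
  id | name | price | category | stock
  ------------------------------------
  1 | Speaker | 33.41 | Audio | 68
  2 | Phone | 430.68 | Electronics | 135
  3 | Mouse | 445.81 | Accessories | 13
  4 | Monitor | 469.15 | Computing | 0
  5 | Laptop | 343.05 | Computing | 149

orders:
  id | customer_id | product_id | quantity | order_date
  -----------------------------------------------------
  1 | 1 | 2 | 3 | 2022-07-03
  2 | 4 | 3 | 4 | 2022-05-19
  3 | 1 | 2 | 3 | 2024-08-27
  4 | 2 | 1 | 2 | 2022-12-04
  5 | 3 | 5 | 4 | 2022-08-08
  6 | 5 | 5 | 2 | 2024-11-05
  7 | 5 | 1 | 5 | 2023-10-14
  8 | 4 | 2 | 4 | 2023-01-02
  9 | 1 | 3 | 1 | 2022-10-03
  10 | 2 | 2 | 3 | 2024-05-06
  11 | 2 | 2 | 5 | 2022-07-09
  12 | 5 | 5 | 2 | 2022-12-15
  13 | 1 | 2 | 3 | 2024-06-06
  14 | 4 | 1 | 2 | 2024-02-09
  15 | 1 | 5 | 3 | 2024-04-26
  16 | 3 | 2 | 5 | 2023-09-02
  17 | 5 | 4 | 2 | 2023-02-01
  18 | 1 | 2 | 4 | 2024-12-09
SELECT p.name FROM products p LEFT JOIN orders c ON c.product_id = p.id WHERE c.id IS NULL

Execution result:
(no rows)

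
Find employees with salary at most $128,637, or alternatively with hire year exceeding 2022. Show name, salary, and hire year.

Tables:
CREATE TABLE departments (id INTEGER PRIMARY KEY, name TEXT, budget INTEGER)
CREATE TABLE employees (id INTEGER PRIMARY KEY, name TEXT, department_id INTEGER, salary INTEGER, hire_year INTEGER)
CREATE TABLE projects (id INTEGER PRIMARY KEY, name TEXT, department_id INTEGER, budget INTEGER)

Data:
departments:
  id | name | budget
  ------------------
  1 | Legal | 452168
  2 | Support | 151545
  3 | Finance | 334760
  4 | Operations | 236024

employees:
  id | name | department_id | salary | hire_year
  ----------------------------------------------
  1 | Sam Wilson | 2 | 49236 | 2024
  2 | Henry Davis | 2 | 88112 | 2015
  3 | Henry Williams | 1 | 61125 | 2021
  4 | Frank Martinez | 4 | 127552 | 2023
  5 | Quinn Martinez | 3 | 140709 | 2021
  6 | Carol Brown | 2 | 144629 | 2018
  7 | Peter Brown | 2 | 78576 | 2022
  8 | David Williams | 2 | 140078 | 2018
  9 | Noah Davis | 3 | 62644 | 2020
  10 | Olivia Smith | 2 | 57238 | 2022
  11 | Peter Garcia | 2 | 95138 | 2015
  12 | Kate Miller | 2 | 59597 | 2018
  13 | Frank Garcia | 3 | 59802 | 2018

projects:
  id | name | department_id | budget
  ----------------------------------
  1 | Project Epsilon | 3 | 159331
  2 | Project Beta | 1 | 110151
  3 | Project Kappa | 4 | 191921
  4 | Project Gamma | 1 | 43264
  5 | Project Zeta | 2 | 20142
SELECT name, salary, hire_year FROM employees WHERE salary <= 128637 OR hire_year > 2022

Execution result:
name | salary | hire_year
Sam Wilson | 49236 | 2024
Henry Davis | 88112 | 2015
Henry Williams | 61125 | 2021
Frank Martinez | 127552 | 2023
Peter Brown | 78576 | 2022
Noah Davis | 62644 | 2020
Olivia Smith | 57238 | 2022
Peter Garcia | 95138 | 2015
Kate Miller | 59597 | 2018
Frank Garcia | 59802 | 2018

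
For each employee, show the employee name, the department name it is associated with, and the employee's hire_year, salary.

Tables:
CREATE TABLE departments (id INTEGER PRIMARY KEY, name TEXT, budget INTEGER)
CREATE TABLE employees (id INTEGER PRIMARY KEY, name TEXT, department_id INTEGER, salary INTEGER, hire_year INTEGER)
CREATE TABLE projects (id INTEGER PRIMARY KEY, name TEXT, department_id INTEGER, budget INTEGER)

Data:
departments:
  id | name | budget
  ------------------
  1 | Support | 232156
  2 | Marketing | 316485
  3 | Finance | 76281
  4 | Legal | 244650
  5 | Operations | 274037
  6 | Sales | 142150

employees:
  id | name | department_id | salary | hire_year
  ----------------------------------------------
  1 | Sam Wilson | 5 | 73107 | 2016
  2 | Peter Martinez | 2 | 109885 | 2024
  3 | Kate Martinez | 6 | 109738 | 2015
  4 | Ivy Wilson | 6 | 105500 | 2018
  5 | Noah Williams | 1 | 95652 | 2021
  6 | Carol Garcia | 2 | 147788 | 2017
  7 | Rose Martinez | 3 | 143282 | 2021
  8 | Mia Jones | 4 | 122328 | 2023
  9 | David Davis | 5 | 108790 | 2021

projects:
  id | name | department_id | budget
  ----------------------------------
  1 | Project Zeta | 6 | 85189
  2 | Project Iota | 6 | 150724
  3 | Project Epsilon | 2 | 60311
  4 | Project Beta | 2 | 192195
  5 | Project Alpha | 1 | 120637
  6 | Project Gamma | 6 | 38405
SELECT c.name, p.name AS department, c.hire_year, c.salary FROM employees c JOIN departments p ON c.department_id = p.id

Execution result:
name | department | hire_year | salary
Sam Wilson | Operations | 2016 | 73107
Peter Martinez | Marketing | 2024 | 109885
Kate Martinez | Sales | 2015 | 109738
Ivy Wilson | Sales | 2018 | 105500
Noah Williams | Support | 2021 | 95652
Carol Garcia | Marketing | 2017 | 147788
Rose Martinez | Finance | 2021 | 143282
Mia Jones | Legal | 2023 | 122328
David Davis | Operations | 2021 | 108790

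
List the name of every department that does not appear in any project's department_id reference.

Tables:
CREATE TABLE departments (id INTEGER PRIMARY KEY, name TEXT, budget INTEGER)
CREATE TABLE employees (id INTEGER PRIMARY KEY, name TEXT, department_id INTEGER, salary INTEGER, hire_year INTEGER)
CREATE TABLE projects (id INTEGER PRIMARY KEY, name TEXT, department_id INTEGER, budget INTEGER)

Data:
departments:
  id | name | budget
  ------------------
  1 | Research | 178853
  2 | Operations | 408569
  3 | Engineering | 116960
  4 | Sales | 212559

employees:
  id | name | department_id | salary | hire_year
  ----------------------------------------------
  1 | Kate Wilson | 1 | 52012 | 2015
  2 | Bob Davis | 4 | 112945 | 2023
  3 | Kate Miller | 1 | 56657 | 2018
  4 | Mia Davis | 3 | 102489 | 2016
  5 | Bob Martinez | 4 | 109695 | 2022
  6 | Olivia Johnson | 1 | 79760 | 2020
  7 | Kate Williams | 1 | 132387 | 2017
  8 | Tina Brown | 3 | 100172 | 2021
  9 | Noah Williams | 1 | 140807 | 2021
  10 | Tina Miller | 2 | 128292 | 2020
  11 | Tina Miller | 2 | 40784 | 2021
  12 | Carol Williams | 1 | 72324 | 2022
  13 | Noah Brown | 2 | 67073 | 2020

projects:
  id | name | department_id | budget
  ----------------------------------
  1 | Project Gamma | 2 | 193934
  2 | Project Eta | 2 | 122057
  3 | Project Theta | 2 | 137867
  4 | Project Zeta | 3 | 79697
SELECT p.name FROM departments p LEFT JOIN projects c ON c.department_id = p.id WHERE c.id IS NULL

Execution result:
name
Research
Sales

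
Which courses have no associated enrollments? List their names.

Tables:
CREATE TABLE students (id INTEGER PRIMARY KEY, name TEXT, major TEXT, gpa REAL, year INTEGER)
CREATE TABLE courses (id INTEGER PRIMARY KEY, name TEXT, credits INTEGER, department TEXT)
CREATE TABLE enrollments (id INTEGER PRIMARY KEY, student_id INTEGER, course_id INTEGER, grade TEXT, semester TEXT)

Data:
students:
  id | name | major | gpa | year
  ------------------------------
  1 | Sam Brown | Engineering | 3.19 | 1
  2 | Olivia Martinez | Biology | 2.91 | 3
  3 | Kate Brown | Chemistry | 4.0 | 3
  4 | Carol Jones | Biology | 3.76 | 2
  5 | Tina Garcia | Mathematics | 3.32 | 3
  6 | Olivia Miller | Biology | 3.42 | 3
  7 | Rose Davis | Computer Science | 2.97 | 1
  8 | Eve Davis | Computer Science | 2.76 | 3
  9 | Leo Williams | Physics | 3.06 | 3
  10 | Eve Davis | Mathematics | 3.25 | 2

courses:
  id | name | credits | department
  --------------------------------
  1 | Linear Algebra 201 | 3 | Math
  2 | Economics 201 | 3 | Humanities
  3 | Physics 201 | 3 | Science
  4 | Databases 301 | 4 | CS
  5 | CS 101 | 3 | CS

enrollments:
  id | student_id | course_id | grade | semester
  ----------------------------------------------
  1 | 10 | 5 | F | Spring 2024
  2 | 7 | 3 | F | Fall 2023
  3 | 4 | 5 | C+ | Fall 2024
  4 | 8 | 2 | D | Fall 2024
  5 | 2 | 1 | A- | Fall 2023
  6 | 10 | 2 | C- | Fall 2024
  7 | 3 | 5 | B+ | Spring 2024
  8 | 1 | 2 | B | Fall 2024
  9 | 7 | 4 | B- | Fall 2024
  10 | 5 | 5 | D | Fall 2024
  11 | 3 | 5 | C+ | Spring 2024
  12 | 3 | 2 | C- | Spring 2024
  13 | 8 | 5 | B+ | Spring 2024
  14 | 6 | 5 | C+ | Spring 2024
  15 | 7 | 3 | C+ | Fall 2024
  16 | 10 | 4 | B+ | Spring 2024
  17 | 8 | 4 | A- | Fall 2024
SELECT p.name FROM courses p LEFT JOIN enrollments c ON c.course_id = p.id WHERE c.id IS NULL

Execution result:
(no rows)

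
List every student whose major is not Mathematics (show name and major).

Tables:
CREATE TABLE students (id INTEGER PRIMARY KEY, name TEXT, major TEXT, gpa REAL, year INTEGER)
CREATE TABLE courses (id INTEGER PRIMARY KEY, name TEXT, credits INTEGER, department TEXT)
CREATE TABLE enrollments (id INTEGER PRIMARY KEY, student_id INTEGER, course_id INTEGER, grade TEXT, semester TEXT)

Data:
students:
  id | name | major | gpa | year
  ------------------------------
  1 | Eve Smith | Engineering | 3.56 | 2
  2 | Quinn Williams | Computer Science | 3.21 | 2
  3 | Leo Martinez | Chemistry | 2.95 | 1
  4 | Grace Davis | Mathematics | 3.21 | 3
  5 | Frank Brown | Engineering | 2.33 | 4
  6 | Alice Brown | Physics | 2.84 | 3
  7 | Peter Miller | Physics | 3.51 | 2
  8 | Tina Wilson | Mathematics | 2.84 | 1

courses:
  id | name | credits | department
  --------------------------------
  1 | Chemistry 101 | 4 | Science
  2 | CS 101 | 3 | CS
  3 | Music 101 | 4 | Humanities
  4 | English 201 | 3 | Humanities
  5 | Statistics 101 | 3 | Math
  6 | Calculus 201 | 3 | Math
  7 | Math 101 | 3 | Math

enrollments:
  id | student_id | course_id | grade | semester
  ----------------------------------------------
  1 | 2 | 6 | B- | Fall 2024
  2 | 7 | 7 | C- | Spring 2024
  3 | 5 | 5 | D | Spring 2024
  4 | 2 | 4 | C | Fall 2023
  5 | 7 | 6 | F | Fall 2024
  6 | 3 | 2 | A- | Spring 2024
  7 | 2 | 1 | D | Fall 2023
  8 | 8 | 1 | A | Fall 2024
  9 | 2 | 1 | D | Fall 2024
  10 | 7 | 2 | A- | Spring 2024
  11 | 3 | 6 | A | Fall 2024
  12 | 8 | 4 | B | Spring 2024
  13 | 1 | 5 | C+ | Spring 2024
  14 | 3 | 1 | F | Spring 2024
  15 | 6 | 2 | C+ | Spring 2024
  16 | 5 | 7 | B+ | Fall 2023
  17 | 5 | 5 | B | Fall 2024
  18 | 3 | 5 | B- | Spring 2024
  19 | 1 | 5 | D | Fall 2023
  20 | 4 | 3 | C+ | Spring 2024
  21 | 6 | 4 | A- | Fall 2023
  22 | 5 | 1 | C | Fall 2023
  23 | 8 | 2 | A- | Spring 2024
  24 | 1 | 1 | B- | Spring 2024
SELECT name, major FROM students WHERE major <> 'Mathematics'

Execution result:
name | major
Eve Smith | Engineering
Quinn Williams | Computer Science
Leo Martinez | Chemistry
Frank Brown | Engineering
Alice Brown | Physics
Peter Miller | Physics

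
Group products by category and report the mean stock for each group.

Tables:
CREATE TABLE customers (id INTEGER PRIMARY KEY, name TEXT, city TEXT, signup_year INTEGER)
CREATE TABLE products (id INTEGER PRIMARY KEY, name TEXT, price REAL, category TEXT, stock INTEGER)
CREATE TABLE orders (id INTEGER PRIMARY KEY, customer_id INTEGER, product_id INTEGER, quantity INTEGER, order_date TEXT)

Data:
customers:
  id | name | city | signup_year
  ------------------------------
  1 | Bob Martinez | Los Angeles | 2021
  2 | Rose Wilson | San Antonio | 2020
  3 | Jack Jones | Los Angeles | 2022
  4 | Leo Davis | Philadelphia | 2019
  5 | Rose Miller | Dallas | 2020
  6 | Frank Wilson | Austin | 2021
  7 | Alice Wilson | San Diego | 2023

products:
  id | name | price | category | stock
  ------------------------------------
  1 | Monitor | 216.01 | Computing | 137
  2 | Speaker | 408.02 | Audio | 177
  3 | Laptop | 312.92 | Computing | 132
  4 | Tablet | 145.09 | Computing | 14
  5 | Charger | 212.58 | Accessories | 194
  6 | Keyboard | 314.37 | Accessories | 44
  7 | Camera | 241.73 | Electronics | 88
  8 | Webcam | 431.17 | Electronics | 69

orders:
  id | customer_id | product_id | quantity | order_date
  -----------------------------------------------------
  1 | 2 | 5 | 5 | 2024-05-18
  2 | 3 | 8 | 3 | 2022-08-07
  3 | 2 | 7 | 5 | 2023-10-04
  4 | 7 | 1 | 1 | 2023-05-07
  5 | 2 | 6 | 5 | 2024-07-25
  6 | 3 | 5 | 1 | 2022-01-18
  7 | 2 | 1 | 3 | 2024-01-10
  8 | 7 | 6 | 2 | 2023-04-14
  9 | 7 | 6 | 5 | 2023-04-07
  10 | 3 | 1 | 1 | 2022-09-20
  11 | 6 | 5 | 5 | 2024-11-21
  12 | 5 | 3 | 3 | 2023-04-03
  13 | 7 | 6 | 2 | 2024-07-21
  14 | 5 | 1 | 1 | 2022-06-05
SELECT category, AVG(stock) AS avg_stock FROM products GROUP BY category

Execution result:
category | avg_stock
Accessories | 119.00
Audio | 177.00
Computing | 94.33
Electronics | 78.50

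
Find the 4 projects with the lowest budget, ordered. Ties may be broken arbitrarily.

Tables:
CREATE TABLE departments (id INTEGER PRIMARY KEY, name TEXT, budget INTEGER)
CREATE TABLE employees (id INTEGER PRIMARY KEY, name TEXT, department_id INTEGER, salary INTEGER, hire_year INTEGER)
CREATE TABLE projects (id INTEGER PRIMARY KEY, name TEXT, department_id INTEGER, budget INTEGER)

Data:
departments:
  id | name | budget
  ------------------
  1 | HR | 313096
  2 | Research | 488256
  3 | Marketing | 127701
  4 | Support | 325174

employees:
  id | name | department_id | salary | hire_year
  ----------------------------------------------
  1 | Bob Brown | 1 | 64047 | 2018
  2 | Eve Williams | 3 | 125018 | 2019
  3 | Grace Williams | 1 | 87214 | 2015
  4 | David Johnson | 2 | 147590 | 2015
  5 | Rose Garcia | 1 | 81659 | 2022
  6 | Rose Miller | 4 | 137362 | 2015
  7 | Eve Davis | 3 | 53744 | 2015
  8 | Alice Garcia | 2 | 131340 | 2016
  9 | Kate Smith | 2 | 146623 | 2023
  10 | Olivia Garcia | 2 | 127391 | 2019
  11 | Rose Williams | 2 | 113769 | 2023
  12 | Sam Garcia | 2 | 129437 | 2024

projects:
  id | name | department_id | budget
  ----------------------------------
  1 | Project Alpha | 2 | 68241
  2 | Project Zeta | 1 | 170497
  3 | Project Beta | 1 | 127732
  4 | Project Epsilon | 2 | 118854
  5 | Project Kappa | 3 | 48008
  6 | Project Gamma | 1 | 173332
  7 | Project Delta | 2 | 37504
SELECT name, budget FROM projects ORDER BY budget ASC LIMIT 4

Execution result:
name | budget
Project Delta | 37504
Project Kappa | 48008
Project Alpha | 68241
Project Epsilon | 118854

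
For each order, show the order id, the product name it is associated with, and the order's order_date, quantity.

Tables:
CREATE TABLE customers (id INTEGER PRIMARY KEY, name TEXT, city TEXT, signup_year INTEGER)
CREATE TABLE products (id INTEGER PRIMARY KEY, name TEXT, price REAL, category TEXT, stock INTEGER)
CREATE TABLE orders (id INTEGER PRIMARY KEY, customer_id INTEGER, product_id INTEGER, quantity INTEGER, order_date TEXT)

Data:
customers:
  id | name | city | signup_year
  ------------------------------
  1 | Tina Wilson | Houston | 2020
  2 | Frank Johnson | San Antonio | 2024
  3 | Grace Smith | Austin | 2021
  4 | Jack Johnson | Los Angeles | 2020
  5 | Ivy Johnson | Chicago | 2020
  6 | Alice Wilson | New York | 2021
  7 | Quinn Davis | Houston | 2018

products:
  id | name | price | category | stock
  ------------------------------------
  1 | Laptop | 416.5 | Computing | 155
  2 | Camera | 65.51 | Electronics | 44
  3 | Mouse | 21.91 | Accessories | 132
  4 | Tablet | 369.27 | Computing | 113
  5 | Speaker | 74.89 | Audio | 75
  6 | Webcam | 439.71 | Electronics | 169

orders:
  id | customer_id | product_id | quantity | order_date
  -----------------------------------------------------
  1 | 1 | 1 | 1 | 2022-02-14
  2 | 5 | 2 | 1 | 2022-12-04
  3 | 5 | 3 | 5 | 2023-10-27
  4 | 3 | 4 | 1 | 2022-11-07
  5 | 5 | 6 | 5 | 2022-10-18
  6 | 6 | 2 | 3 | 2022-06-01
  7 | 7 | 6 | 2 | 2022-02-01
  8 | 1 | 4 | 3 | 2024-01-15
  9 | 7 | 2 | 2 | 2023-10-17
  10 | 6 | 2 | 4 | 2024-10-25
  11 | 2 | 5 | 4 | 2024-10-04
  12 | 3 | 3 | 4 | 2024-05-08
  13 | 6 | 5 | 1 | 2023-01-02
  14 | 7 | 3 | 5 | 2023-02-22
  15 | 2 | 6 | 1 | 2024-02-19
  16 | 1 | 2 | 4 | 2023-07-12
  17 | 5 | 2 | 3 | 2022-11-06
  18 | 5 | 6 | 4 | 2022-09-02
SELECT c.id, p.name AS product, c.order_date, c.quantity FROM orders c JOIN products p ON c.product_id = p.id

Execution result:
id | product | order_date | quantity
1 | Laptop | 2022-02-14 | 1
2 | Camera | 2022-12-04 | 1
3 | Mouse | 2023-10-27 | 5
4 | Tablet | 2022-11-07 | 1
5 | Webcam | 2022-10-18 | 5
6 | Camera | 2022-06-01 | 3
7 | Webcam | 2022-02-01 | 2
8 | Tablet | 2024-01-15 | 3
9 | Camera | 2023-10-17 | 2
10 | Camera | 2024-10-25 | 4
11 | Speaker | 2024-10-04 | 4
12 | Mouse | 2024-05-08 | 4
13 | Speaker | 2023-01-02 | 1
14 | Mouse | 2023-02-22 | 5
15 | Webcam | 2024-02-19 | 1
16 | Camera | 2023-07-12 | 4
17 | Camera | 2022-11-06 | 3
18 | Webcam | 2022-09-02 | 4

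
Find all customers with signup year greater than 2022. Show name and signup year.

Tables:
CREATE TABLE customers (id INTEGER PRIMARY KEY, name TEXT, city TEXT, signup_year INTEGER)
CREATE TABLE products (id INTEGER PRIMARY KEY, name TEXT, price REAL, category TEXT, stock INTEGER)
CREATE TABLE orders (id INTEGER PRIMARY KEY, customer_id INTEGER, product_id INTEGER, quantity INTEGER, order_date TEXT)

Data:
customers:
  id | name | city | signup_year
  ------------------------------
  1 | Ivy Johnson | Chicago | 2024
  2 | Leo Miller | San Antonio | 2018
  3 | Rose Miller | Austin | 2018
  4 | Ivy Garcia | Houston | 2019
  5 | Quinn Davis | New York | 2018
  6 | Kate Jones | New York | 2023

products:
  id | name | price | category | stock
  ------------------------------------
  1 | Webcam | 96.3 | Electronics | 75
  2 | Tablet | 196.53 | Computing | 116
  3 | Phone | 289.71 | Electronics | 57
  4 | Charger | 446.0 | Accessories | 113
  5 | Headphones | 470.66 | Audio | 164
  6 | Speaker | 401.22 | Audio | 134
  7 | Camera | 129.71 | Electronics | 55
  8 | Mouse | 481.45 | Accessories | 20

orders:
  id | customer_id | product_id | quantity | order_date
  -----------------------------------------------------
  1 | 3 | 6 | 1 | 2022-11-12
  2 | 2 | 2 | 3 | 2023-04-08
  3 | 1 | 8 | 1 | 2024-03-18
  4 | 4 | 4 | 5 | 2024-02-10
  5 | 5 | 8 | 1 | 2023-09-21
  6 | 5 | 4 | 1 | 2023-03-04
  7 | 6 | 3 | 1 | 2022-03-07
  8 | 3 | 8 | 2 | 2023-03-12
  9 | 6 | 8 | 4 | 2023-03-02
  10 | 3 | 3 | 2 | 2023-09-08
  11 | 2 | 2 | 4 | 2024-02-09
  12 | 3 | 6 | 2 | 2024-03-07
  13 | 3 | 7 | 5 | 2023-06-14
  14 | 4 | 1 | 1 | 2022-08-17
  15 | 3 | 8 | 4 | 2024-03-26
SELECT name, signup_year FROM customers WHERE signup_year > 2022

Execution result:
name | signup_year
Ivy Johnson | 2024
Kate Jones | 2023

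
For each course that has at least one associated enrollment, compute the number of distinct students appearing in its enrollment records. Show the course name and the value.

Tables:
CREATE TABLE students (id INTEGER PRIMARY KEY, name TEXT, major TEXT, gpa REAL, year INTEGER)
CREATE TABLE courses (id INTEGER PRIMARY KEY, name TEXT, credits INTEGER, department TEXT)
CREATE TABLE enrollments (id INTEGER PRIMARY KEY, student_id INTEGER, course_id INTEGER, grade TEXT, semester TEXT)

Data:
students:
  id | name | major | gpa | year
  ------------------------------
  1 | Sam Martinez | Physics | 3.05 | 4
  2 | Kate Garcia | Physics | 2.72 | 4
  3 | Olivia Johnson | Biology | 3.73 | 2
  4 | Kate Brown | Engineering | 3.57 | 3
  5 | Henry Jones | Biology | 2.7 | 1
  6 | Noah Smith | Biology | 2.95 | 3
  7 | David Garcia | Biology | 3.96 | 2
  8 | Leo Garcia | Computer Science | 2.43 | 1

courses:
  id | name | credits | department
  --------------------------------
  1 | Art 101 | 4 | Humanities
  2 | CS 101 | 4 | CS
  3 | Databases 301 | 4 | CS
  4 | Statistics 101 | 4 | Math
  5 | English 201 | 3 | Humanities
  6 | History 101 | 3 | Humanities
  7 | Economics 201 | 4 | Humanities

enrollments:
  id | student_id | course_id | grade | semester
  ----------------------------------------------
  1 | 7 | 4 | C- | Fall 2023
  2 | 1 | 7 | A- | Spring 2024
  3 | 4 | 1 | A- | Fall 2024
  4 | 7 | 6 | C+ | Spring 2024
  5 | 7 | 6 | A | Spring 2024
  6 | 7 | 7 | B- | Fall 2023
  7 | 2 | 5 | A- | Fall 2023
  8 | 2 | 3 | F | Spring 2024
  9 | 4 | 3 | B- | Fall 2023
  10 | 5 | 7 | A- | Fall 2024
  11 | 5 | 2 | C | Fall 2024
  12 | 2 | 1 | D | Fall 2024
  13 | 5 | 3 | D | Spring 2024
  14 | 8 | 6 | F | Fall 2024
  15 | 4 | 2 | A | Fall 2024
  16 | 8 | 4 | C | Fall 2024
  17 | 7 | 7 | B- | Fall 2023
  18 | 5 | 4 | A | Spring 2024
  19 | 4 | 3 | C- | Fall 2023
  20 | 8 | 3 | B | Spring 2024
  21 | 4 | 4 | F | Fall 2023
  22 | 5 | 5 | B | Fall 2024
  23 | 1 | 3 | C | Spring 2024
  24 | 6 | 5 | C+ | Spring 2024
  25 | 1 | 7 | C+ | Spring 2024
SELECT p.name, COUNT(DISTINCT c.student_id) AS distinct_student_count FROM enrollments c JOIN courses p ON c.course_id = p.id GROUP BY p.id, p.name

Execution result:
name | distinct_student_count
Art 101 | 2
CS 101 | 2
Databases 301 | 5
Statistics 101 | 4
English 201 | 3
History 101 | 2
Economics 201 | 3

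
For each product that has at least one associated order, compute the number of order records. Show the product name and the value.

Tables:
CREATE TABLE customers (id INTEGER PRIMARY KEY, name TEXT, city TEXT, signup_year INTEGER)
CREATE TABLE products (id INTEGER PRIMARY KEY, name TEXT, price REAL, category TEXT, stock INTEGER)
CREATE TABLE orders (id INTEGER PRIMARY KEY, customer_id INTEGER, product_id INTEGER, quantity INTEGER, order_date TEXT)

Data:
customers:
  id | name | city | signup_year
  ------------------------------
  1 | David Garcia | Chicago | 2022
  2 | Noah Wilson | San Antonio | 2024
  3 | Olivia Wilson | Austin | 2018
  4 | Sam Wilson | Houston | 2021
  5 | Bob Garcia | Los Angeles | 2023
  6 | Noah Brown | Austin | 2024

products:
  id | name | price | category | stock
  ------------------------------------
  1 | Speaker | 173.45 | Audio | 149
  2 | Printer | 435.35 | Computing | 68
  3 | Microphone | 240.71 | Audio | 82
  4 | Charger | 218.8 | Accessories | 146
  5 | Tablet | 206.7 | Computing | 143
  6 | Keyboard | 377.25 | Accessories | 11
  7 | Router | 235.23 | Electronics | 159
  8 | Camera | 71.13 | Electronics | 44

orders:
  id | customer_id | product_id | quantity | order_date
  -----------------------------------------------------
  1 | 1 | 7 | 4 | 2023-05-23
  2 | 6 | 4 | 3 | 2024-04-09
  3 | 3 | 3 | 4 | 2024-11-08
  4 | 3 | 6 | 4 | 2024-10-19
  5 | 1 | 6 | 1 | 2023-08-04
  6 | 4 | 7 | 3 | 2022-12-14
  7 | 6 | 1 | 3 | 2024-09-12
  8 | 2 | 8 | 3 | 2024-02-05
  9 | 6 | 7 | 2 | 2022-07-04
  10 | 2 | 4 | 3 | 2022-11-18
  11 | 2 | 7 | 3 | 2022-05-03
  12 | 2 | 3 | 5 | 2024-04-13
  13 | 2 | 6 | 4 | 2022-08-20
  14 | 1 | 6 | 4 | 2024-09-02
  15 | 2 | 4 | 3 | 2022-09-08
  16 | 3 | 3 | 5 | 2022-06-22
SELECT p.name, COUNT(*) AS n FROM orders c JOIN products p ON c.product_id = p.id GROUP BY p.id, p.name

Execution result:
name | n
Speaker | 1
Microphone | 3
Charger | 3
Keyboard | 4
Router | 4
Camera | 1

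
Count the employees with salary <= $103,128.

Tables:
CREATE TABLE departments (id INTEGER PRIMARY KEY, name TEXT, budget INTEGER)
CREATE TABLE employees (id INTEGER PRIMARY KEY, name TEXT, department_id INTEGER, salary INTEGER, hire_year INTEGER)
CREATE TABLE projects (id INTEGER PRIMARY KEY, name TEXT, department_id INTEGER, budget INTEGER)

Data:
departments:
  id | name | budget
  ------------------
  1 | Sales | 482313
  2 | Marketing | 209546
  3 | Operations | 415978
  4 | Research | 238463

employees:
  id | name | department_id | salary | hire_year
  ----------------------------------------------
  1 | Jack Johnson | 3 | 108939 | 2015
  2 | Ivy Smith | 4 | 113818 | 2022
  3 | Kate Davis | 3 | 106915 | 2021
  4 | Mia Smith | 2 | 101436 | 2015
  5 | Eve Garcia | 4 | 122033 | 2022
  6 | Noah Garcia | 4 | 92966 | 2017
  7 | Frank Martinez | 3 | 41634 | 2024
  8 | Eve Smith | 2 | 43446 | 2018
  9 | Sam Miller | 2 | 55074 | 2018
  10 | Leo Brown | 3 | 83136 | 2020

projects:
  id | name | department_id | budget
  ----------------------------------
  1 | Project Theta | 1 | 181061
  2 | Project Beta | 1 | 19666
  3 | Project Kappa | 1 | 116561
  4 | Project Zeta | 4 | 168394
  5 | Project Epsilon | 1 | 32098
SELECT COUNT(*) FROM employees WHERE salary <= 103128

Execution result:
6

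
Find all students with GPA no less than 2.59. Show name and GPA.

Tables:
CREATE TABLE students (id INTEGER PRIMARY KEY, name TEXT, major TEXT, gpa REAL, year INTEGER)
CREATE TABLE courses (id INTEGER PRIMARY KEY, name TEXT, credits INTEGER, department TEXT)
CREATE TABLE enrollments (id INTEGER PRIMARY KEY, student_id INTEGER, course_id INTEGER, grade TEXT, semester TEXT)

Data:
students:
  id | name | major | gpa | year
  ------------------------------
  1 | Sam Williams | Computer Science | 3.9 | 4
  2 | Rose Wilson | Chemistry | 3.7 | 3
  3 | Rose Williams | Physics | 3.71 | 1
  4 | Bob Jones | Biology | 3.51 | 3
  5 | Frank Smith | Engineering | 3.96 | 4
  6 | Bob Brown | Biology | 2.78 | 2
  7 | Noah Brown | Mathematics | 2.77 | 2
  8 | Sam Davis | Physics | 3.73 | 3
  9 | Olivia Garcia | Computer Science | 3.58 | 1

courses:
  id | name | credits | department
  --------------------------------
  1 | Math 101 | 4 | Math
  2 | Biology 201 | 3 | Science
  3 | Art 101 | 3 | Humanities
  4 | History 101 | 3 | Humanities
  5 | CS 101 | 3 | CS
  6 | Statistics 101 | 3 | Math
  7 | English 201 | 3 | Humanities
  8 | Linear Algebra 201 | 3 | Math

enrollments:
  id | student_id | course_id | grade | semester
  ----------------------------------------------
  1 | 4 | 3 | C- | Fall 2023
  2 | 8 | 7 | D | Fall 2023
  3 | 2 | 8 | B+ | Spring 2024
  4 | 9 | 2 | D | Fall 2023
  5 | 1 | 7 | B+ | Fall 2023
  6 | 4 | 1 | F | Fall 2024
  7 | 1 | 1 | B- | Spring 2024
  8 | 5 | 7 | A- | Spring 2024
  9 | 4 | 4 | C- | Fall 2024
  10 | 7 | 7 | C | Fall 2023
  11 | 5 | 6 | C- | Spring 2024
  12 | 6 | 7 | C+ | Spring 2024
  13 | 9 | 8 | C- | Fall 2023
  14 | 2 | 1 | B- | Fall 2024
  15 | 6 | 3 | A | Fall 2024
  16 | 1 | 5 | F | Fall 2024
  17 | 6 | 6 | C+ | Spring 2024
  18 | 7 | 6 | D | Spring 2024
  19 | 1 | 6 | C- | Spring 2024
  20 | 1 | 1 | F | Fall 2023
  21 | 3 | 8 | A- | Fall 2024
SELECT name, gpa FROM students WHERE gpa >= 2.59

Execution result:
name | gpa
Sam Williams | 3.90
Rose Wilson | 3.70
Rose Williams | 3.71
Bob Jones | 3.51
Frank Smith | 3.96
Bob Brown | 2.78
Noah Brown | 2.77
Sam Davis | 3.73
Olivia Garcia | 3.58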